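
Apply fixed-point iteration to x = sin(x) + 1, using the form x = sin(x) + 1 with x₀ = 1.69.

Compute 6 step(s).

Equation: x = sin(x) + 1
Fixed-point form: x = sin(x) + 1
x₀ = 1.69

x_1 = g(1.690000) = 1.992904
x_2 = g(1.992904) = 1.912228
x_3 = g(1.912228) = 1.942276
x_4 = g(1.942276) = 1.931791
x_5 = g(1.931791) = 1.935546
x_6 = g(1.935546) = 1.934213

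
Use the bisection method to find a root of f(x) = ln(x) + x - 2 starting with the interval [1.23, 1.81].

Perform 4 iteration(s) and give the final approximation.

f(x) = ln(x) + x - 2
Initial interval: [1.23, 1.81]

Iteration 1:
  c_1 = (1.230000 + 1.810000)/2 = 1.520000
  f(c_1) = f(1.520000) = -0.061290
  f(a) × f(c) ≥ 0, new interval: [1.520000, 1.810000]
Iteration 2:
  c_2 = (1.520000 + 1.810000)/2 = 1.665000
  f(c_2) = f(1.665000) = 0.174825
  f(a) × f(c) < 0, new interval: [1.520000, 1.665000]
Iteration 3:
  c_3 = (1.520000 + 1.665000)/2 = 1.592500
  f(c_3) = f(1.592500) = 0.057805
  f(a) × f(c) < 0, new interval: [1.520000, 1.592500]
Iteration 4:
  c_4 = (1.520000 + 1.592500)/2 = 1.556250
  f(c_4) = f(1.556250) = -0.001471
  f(a) × f(c) ≥ 0, new interval: [1.556250, 1.592500]

After 4 iteration(s), the approximation is c_4 = 1.556250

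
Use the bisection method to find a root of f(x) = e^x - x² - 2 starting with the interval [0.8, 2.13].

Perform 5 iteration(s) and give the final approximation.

f(x) = e^x - x² - 2
Initial interval: [0.8, 2.13]

Iteration 1:
  c_1 = (0.800000 + 2.130000)/2 = 1.465000
  f(c_1) = f(1.465000) = 0.181318
  f(a) × f(c) < 0, new interval: [0.800000, 1.465000]
Iteration 2:
  c_2 = (0.800000 + 1.465000)/2 = 1.132500
  f(c_2) = f(1.132500) = -0.179151
  f(a) × f(c) ≥ 0, new interval: [1.132500, 1.465000]
Iteration 3:
  c_3 = (1.132500 + 1.465000)/2 = 1.298750
  f(c_3) = f(1.298750) = -0.022039
  f(a) × f(c) ≥ 0, new interval: [1.298750, 1.465000]
Iteration 4:
  c_4 = (1.298750 + 1.465000)/2 = 1.381875
  f(c_4) = f(1.381875) = 0.072783
  f(a) × f(c) < 0, new interval: [1.298750, 1.381875]
Iteration 5:
  c_5 = (1.298750 + 1.381875)/2 = 1.340313
  f(c_5) = f(1.340313) = 0.023800
  f(a) × f(c) < 0, new interval: [1.298750, 1.340313]

After 5 iteration(s), the approximation is c_5 = 1.340313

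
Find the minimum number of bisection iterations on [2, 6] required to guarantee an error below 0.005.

We need (b-a)/2^n ≤ 0.005
(6 - 2)/2^n ≤ 0.005
4/2^n ≤ 0.005
2^n ≥ 800
n ≥ log₂(800) = 9.64
n ≥ 10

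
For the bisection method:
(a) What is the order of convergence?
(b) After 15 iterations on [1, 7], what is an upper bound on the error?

(a) Bisection has linear (order 1) convergence; the error is halved each step.

(b) Error bound = (b-a)/2^n = (7 - 1)/2^{15}
    = 6/2^{15}

(a) 1 (linear); (b) error ≤ 1.83e-04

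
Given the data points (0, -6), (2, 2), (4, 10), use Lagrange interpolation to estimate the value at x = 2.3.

Lagrange interpolation formula:
P(x) = Σ yᵢ × Lᵢ(x)
where Lᵢ(x) = Π_{j≠i} (x - xⱼ)/(xᵢ - xⱼ)

L_0(2.3) = (2.3 - 2)/(0 - 2) × (2.3 - 4)/(0 - 4) = -0.063750
L_1(2.3) = (2.3 - 0)/(2 - 0) × (2.3 - 4)/(2 - 4) = 0.977500
L_2(2.3) = (2.3 - 0)/(4 - 0) × (2.3 - 2)/(4 - 2) = 0.086250

P(2.3) = (-6)×L_0(2.3) + 2×L_1(2.3) + 10×L_2(2.3)
P(2.3) = 3.200000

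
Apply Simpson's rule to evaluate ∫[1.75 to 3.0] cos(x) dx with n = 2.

f(x) = cos(x)
a = 1.75, b = 3.0, n = 2
h = (b - a)/n = 0.625000

Simpson's rule: (h/3)[f(x₀) + 4f(x₁) + 2f(x₂) + ... + f(xₙ)]

x_0 = 1.7500, f(x_0) = -0.178246, coefficient = 1
x_1 = 2.3750, f(x_1) = -0.720278, coefficient = 4
x_2 = 3.0000, f(x_2) = -0.989992, coefficient = 1

I ≈ (0.625000/3) × -4.049352 = -0.843615
Exact value: -0.842866
Error: 0.000749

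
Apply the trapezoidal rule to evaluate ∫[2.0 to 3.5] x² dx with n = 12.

f(x) = x²
a = 2.0, b = 3.5, n = 12
h = (b - a)/n = 0.125000

Trapezoidal rule: (h/2)[f(x₀) + 2f(x₁) + 2f(x₂) + ... + f(xₙ)]

x_0 = 2.0000, f(x_0) = 4.000000, coefficient = 1
x_1 = 2.1250, f(x_1) = 4.515625, coefficient = 2
x_2 = 2.2500, f(x_2) = 5.062500, coefficient = 2
x_3 = 2.3750, f(x_3) = 5.640625, coefficient = 2
x_4 = 2.5000, f(x_4) = 6.250000, coefficient = 2
x_5 = 2.6250, f(x_5) = 6.890625, coefficient = 2
x_6 = 2.7500, f(x_6) = 7.562500, coefficient = 2
x_7 = 2.8750, f(x_7) = 8.265625, coefficient = 2
x_8 = 3.0000, f(x_8) = 9.000000, coefficient = 2
x_9 = 3.1250, f(x_9) = 9.765625, coefficient = 2
x_10 = 3.2500, f(x_10) = 10.562500, coefficient = 2
x_11 = 3.3750, f(x_11) = 11.390625, coefficient = 2
x_12 = 3.5000, f(x_12) = 12.250000, coefficient = 1

I ≈ (0.125000/2) × 186.062500 = 11.628906
Exact value: 11.625000
Error: 0.003906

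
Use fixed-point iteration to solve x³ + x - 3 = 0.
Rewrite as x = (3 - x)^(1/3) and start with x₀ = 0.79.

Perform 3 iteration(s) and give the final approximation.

Equation: x³ + x - 3 = 0
Fixed-point form: x = (3 - x)^(1/3)
x₀ = 0.79

x_1 = g(0.790000) = 1.302559
x_2 = g(1.302559) = 1.192884
x_3 = g(1.192884) = 1.218041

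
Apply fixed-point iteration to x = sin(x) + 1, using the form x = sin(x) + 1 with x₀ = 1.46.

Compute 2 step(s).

Equation: x = sin(x) + 1
Fixed-point form: x = sin(x) + 1
x₀ = 1.46

x_1 = g(1.460000) = 1.993868
x_2 = g(1.993868) = 1.911832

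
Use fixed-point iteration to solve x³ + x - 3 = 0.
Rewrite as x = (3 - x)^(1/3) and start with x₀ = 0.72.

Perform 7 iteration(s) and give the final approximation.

Equation: x³ + x - 3 = 0
Fixed-point form: x = (3 - x)^(1/3)
x₀ = 0.72

x_1 = g(0.720000) = 1.316169
x_2 = g(1.316169) = 1.189687
x_3 = g(1.189687) = 1.218759
x_4 = g(1.218759) = 1.212200
x_5 = g(1.212200) = 1.213686
x_6 = g(1.213686) = 1.213350
x_7 = g(1.213350) = 1.213426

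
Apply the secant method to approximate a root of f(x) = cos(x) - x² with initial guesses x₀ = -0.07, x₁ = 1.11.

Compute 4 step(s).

f(x) = cos(x) - x²
x₀ = -0.07, x₁ = 1.11

Secant formula: x_{n+1} = x_n - f(x_n)(x_n - x_{n-1})/(f(x_n) - f(x_{n-1}))

Iteration 1:
  f(-0.070000) = 0.992651
  f(1.110000) = -0.787438
  x_2 = 1.110000 - (-0.787438)×(1.110000 - (-0.070000))/(-0.787438 - 0.992651)
       = 0.588016
Iteration 2:
  f(1.110000) = -0.787438
  f(0.588016) = 0.486279
  x_3 = 0.588016 - 0.486279×(0.588016 - 1.110000)/(0.486279 - (-0.787438))
       = 0.787299
Iteration 3:
  f(0.588016) = 0.486279
  f(0.787299) = 0.085922
  x_4 = 0.787299 - 0.085922×(0.787299 - 0.588016)/(0.085922 - 0.486279)
       = 0.830067
Iteration 4:
  f(0.787299) = 0.085922
  f(0.830067) = -0.014186
  x_5 = 0.830067 - (-0.014186)×(0.830067 - 0.787299)/(-0.014186 - 0.085922)
       = 0.824007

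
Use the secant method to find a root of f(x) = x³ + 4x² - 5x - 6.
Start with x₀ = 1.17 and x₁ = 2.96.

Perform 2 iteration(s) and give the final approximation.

f(x) = x³ + 4x² - 5x - 6
x₀ = 1.17, x₁ = 2.96

Secant formula: x_{n+1} = x_n - f(x_n)(x_n - x_{n-1})/(f(x_n) - f(x_{n-1}))

Iteration 1:
  f(1.170000) = -4.772787
  f(2.960000) = 40.180736
  x_2 = 2.960000 - 40.180736×(2.960000 - 1.170000)/(40.180736 - (-4.772787))
       = 1.360047
Iteration 2:
  f(2.960000) = 40.180736
  f(1.360047) = -2.885605
  x_3 = 1.360047 - (-2.885605)×(1.360047 - 2.960000)/(-2.885605 - 40.180736)
       = 1.467250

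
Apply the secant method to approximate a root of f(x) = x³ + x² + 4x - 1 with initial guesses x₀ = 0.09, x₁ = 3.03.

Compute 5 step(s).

f(x) = x³ + x² + 4x - 1
x₀ = 0.09, x₁ = 3.03

Secant formula: x_{n+1} = x_n - f(x_n)(x_n - x_{n-1})/(f(x_n) - f(x_{n-1}))

Iteration 1:
  f(0.090000) = -0.631171
  f(3.030000) = 48.119027
  x_2 = 3.030000 - 48.119027×(3.030000 - 0.090000)/(48.119027 - (-0.631171))
       = 0.128064
Iteration 2:
  f(3.030000) = 48.119027
  f(0.128064) = -0.469242
  x_3 = 0.128064 - (-0.469242)×(0.128064 - 3.030000)/(-0.469242 - 48.119027)
       = 0.156090
Iteration 3:
  f(0.128064) = -0.469242
  f(0.156090) = -0.347474
  x_4 = 0.156090 - (-0.347474)×(0.156090 - 0.128064)/(-0.347474 - (-0.469242))
       = 0.236062
Iteration 4:
  f(0.156090) = -0.347474
  f(0.236062) = 0.013130
  x_5 = 0.236062 - 0.013130×(0.236062 - 0.156090)/(0.013130 - (-0.347474))
       = 0.233151
Iteration 5:
  f(0.236062) = 0.013130
  f(0.233151) = -0.000365
  x_6 = 0.233151 - (-0.000365)×(0.233151 - 0.236062)/(-0.000365 - 0.013130)
       = 0.233229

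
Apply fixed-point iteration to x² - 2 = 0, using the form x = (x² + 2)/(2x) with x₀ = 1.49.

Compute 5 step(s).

Equation: x² - 2 = 0
Fixed-point form: x = (x² + 2)/(2x)
x₀ = 1.49

x_1 = g(1.490000) = 1.416141
x_2 = g(1.416141) = 1.414215
x_3 = g(1.414215) = 1.414214
x_4 = g(1.414214) = 1.414214
x_5 = g(1.414214) = 1.414214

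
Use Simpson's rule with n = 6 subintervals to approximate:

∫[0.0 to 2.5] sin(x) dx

f(x) = sin(x)
a = 0.0, b = 2.5, n = 6
h = (b - a)/n = 0.416667

Simpson's rule: (h/3)[f(x₀) + 4f(x₁) + 2f(x₂) + ... + f(xₙ)]

x_0 = 0.0000, f(x_0) = 0.000000, coefficient = 1
x_1 = 0.4167, f(x_1) = 0.404715, coefficient = 4
x_2 = 0.8333, f(x_2) = 0.740177, coefficient = 2
x_3 = 1.2500, f(x_3) = 0.948985, coefficient = 4
x_4 = 1.6667, f(x_4) = 0.995408, coefficient = 2
x_5 = 2.0833, f(x_5) = 0.871503, coefficient = 4
x_6 = 2.5000, f(x_6) = 0.598472, coefficient = 1

I ≈ (0.416667/3) × 12.970451 = 1.801452
Exact value: 1.801144
Error: 0.000308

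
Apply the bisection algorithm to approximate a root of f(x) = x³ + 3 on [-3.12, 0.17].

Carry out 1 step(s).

f(x) = x³ + 3
Initial interval: [-3.12, 0.17]

Iteration 1:
  c_1 = (-3.120000 + 0.170000)/2 = -1.475000
  f(c_1) = f(-1.475000) = -0.209047
  f(a) × f(c) ≥ 0, new interval: [-1.475000, 0.170000]

After 1 iteration(s), the approximation is c_1 = -1.475000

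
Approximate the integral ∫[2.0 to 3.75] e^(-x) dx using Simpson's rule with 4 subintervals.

f(x) = e^(-x)
a = 2.0, b = 3.75, n = 4
h = (b - a)/n = 0.437500

Simpson's rule: (h/3)[f(x₀) + 4f(x₁) + 2f(x₂) + ... + f(xₙ)]

x_0 = 2.0000, f(x_0) = 0.135335, coefficient = 1
x_1 = 2.4375, f(x_1) = 0.087379, coefficient = 4
x_2 = 2.8750, f(x_2) = 0.056416, coefficient = 2
x_3 = 3.3125, f(x_3) = 0.036425, coefficient = 4
x_4 = 3.7500, f(x_4) = 0.023518, coefficient = 1

I ≈ (0.437500/3) × 0.766901 = 0.111840
Exact value: 0.111818
Error: 0.000022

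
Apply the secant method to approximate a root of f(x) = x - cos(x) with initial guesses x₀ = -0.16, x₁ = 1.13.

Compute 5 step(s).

f(x) = x - cos(x)
x₀ = -0.16, x₁ = 1.13

Secant formula: x_{n+1} = x_n - f(x_n)(x_n - x_{n-1})/(f(x_n) - f(x_{n-1}))

Iteration 1:
  f(-0.160000) = -1.147227
  f(1.130000) = 0.703340
  x_2 = 1.130000 - 0.703340×(1.130000 - (-0.160000))/(0.703340 - (-1.147227))
       = 0.639713
Iteration 2:
  f(1.130000) = 0.703340
  f(0.639713) = -0.162554
  x_3 = 0.639713 - (-0.162554)×(0.639713 - 1.130000)/(-0.162554 - 0.703340)
       = 0.731754
Iteration 3:
  f(0.639713) = -0.162554
  f(0.731754) = -0.012249
  x_4 = 0.731754 - (-0.012249)×(0.731754 - 0.639713)/(-0.012249 - (-0.162554))
       = 0.739255
Iteration 4:
  f(0.731754) = -0.012249
  f(0.739255) = 0.000285
  x_5 = 0.739255 - 0.000285×(0.739255 - 0.731754)/(0.000285 - (-0.012249))
       = 0.739085
Iteration 5:
  f(0.739255) = 0.000285
  f(0.739085) = 0.000000
  x_6 = 0.739085 - 0.000000×(0.739085 - 0.739255)/(0.000000 - 0.000285)
       = 0.739085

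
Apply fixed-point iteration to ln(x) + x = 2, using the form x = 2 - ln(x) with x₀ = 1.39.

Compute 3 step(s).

Equation: ln(x) + x = 2
Fixed-point form: x = 2 - ln(x)
x₀ = 1.39

x_1 = g(1.390000) = 1.670696
x_2 = g(1.670696) = 1.486760
x_3 = g(1.486760) = 1.603401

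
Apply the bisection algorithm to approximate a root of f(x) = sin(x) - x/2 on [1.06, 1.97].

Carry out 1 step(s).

f(x) = sin(x) - x/2
Initial interval: [1.06, 1.97]

Iteration 1:
  c_1 = (1.060000 + 1.970000)/2 = 1.515000
  f(c_1) = f(1.515000) = 0.240944
  f(a) × f(c) ≥ 0, new interval: [1.515000, 1.970000]

After 1 iteration(s), the approximation is c_1 = 1.515000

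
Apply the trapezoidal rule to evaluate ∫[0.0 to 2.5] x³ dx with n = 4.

f(x) = x³
a = 0.0, b = 2.5, n = 4
h = (b - a)/n = 0.625000

Trapezoidal rule: (h/2)[f(x₀) + 2f(x₁) + 2f(x₂) + ... + f(xₙ)]

x_0 = 0.0000, f(x_0) = 0.000000, coefficient = 1
x_1 = 0.6250, f(x_1) = 0.244141, coefficient = 2
x_2 = 1.2500, f(x_2) = 1.953125, coefficient = 2
x_3 = 1.8750, f(x_3) = 6.591797, coefficient = 2
x_4 = 2.5000, f(x_4) = 15.625000, coefficient = 1

I ≈ (0.625000/2) × 33.203125 = 10.375977
Exact value: 9.765625
Error: 0.610352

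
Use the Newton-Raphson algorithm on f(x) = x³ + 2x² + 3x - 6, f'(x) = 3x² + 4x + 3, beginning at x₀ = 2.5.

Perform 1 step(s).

f(x) = x³ + 2x² + 3x - 6
f'(x) = 3x² + 4x + 3
x₀ = 2.5

Newton-Raphson formula: x_{n+1} = x_n - f(x_n)/f'(x_n)

Iteration 1:
  f(2.500000) = 29.625000
  f'(2.500000) = 31.750000
  x_1 = 2.500000 - 29.625000/31.750000 = 1.566929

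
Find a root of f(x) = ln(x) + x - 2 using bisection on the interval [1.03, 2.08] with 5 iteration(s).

f(x) = ln(x) + x - 2
Initial interval: [1.03, 2.08]

Iteration 1:
  c_1 = (1.030000 + 2.080000)/2 = 1.555000
  f(c_1) = f(1.555000) = -0.003524
  f(a) × f(c) ≥ 0, new interval: [1.555000, 2.080000]
Iteration 2:
  c_2 = (1.555000 + 2.080000)/2 = 1.817500
  f(c_2) = f(1.817500) = 0.414962
  f(a) × f(c) < 0, new interval: [1.555000, 1.817500]
Iteration 3:
  c_3 = (1.555000 + 1.817500)/2 = 1.686250
  f(c_3) = f(1.686250) = 0.208757
  f(a) × f(c) < 0, new interval: [1.555000, 1.686250]
Iteration 4:
  c_4 = (1.555000 + 1.686250)/2 = 1.620625
  f(c_4) = f(1.620625) = 0.103437
  f(a) × f(c) < 0, new interval: [1.555000, 1.620625]
Iteration 5:
  c_5 = (1.555000 + 1.620625)/2 = 1.587813
  f(c_5) = f(1.587813) = 0.050170
  f(a) × f(c) < 0, new interval: [1.555000, 1.587813]

After 5 iteration(s), the approximation is c_5 = 1.587813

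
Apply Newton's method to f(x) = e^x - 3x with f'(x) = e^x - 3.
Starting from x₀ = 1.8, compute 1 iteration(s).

f(x) = e^x - 3x
f'(x) = e^x - 3
x₀ = 1.8

Newton-Raphson formula: x_{n+1} = x_n - f(x_n)/f'(x_n)

Iteration 1:
  f(1.800000) = 0.649647
  f'(1.800000) = 3.049647
  x_1 = 1.800000 - 0.649647/3.049647 = 1.586976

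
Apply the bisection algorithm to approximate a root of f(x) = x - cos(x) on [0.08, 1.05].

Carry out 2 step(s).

f(x) = x - cos(x)
Initial interval: [0.08, 1.05]

Iteration 1:
  c_1 = (0.080000 + 1.050000)/2 = 0.565000
  f(c_1) = f(0.565000) = -0.279589
  f(a) × f(c) ≥ 0, new interval: [0.565000, 1.050000]
Iteration 2:
  c_2 = (0.565000 + 1.050000)/2 = 0.807500
  f(c_2) = f(0.807500) = 0.116193
  f(a) × f(c) < 0, new interval: [0.565000, 0.807500]

After 2 iteration(s), the approximation is c_2 = 0.807500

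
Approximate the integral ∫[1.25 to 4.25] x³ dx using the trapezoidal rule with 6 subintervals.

f(x) = x³
a = 1.25, b = 4.25, n = 6
h = (b - a)/n = 0.500000

Trapezoidal rule: (h/2)[f(x₀) + 2f(x₁) + 2f(x₂) + ... + f(xₙ)]

x_0 = 1.2500, f(x_0) = 1.953125, coefficient = 1
x_1 = 1.7500, f(x_1) = 5.359375, coefficient = 2
x_2 = 2.2500, f(x_2) = 11.390625, coefficient = 2
x_3 = 2.7500, f(x_3) = 20.796875, coefficient = 2
x_4 = 3.2500, f(x_4) = 34.328125, coefficient = 2
x_5 = 3.7500, f(x_5) = 52.734375, coefficient = 2
x_6 = 4.2500, f(x_6) = 76.765625, coefficient = 1

I ≈ (0.500000/2) × 327.937500 = 81.984375
Exact value: 80.953125
Error: 1.031250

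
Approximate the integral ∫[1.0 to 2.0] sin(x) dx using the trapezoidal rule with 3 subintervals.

f(x) = sin(x)
a = 1.0, b = 2.0, n = 3
h = (b - a)/n = 0.333333

Trapezoidal rule: (h/2)[f(x₀) + 2f(x₁) + 2f(x₂) + ... + f(xₙ)]

x_0 = 1.0000, f(x_0) = 0.841471, coefficient = 1
x_1 = 1.3333, f(x_1) = 0.971938, coefficient = 2
x_2 = 1.6667, f(x_2) = 0.995408, coefficient = 2
x_3 = 2.0000, f(x_3) = 0.909297, coefficient = 1

I ≈ (0.333333/2) × 5.685460 = 0.947577
Exact value: 0.956449
Error: 0.008872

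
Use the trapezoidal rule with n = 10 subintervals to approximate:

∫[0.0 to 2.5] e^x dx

f(x) = e^x
a = 0.0, b = 2.5, n = 10
h = (b - a)/n = 0.250000

Trapezoidal rule: (h/2)[f(x₀) + 2f(x₁) + 2f(x₂) + ... + f(xₙ)]

x_0 = 0.0000, f(x_0) = 1.000000, coefficient = 1
x_1 = 0.2500, f(x_1) = 1.284025, coefficient = 2
x_2 = 0.5000, f(x_2) = 1.648721, coefficient = 2
x_3 = 0.7500, f(x_3) = 2.117000, coefficient = 2
x_4 = 1.0000, f(x_4) = 2.718282, coefficient = 2
x_5 = 1.2500, f(x_5) = 3.490343, coefficient = 2
x_6 = 1.5000, f(x_6) = 4.481689, coefficient = 2
x_7 = 1.7500, f(x_7) = 5.754603, coefficient = 2
x_8 = 2.0000, f(x_8) = 7.389056, coefficient = 2
x_9 = 2.2500, f(x_9) = 9.487736, coefficient = 2
x_10 = 2.5000, f(x_10) = 12.182494, coefficient = 1

I ≈ (0.250000/2) × 89.925404 = 11.240676
Exact value: 11.182494
Error: 0.058182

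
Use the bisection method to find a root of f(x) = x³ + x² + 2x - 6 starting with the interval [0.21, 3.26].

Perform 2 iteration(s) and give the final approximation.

f(x) = x³ + x² + 2x - 6
Initial interval: [0.21, 3.26]

Iteration 1:
  c_1 = (0.210000 + 3.260000)/2 = 1.735000
  f(c_1) = f(1.735000) = 5.702965
  f(a) × f(c) < 0, new interval: [0.210000, 1.735000]
Iteration 2:
  c_2 = (0.210000 + 1.735000)/2 = 0.972500
  f(c_2) = f(0.972500) = -2.189496
  f(a) × f(c) ≥ 0, new interval: [0.972500, 1.735000]

After 2 iteration(s), the approximation is c_2 = 0.972500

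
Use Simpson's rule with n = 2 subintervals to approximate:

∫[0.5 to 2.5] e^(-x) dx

f(x) = e^(-x)
a = 0.5, b = 2.5, n = 2
h = (b - a)/n = 1.000000

Simpson's rule: (h/3)[f(x₀) + 4f(x₁) + 2f(x₂) + ... + f(xₙ)]

x_0 = 0.5000, f(x_0) = 0.606531, coefficient = 1
x_1 = 1.5000, f(x_1) = 0.223130, coefficient = 4
x_2 = 2.5000, f(x_2) = 0.082085, coefficient = 1

I ≈ (1.000000/3) × 1.581136 = 0.527045
Exact value: 0.524446
Error: 0.002600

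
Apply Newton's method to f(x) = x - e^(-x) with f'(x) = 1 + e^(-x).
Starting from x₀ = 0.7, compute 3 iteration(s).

f(x) = x - e^(-x)
f'(x) = 1 + e^(-x)
x₀ = 0.7

Newton-Raphson formula: x_{n+1} = x_n - f(x_n)/f'(x_n)

Iteration 1:
  f(0.700000) = 0.203415
  f'(0.700000) = 1.496585
  x_1 = 0.700000 - 0.203415/1.496585 = 0.564081
Iteration 2:
  f(0.564081) = -0.004802
  f'(0.564081) = 1.568883
  x_2 = 0.564081 - (-0.004802)/1.568883 = 0.567142
Iteration 3:
  f(0.567142) = -0.000003
  f'(0.567142) = 1.567144
  x_3 = 0.567142 - (-0.000003)/1.567144 = 0.567143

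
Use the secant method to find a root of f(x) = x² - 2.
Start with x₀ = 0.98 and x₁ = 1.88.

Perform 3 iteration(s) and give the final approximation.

f(x) = x² - 2
x₀ = 0.98, x₁ = 1.88

Secant formula: x_{n+1} = x_n - f(x_n)(x_n - x_{n-1})/(f(x_n) - f(x_{n-1}))

Iteration 1:
  f(0.980000) = -1.039600
  f(1.880000) = 1.534400
  x_2 = 1.880000 - 1.534400×(1.880000 - 0.980000)/(1.534400 - (-1.039600))
       = 1.343497
Iteration 2:
  f(1.880000) = 1.534400
  f(1.343497) = -0.195017
  x_3 = 1.343497 - (-0.195017)×(1.343497 - 1.880000)/(-0.195017 - 1.534400)
       = 1.403995
Iteration 3:
  f(1.343497) = -0.195017
  f(1.403995) = -0.028798
  x_4 = 1.403995 - (-0.028798)×(1.403995 - 1.343497)/(-0.028798 - (-0.195017))
       = 1.414477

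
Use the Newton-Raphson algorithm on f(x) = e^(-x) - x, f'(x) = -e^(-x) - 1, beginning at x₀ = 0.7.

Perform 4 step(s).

f(x) = e^(-x) - x
f'(x) = -e^(-x) - 1
x₀ = 0.7

Newton-Raphson formula: x_{n+1} = x_n - f(x_n)/f'(x_n)

Iteration 1:
  f(0.700000) = -0.203415
  f'(0.700000) = -1.496585
  x_1 = 0.700000 - (-0.203415)/(-1.496585) = 0.564081
Iteration 2:
  f(0.564081) = 0.004802
  f'(0.564081) = -1.568883
  x_2 = 0.564081 - 0.004802/(-1.568883) = 0.567142
Iteration 3:
  f(0.567142) = 0.000003
  f'(0.567142) = -1.567144
  x_3 = 0.567142 - 0.000003/(-1.567144) = 0.567143
Iteration 4:
  f(0.567143) = 0.000000
  f'(0.567143) = -1.567143
  x_4 = 0.567143 - 0.000000/(-1.567143) = 0.567143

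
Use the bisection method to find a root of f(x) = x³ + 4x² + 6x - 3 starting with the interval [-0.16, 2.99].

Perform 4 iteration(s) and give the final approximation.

f(x) = x³ + 4x² + 6x - 3
Initial interval: [-0.16, 2.99]

Iteration 1:
  c_1 = (-0.160000 + 2.990000)/2 = 1.415000
  f(c_1) = f(1.415000) = 16.332048
  f(a) × f(c) < 0, new interval: [-0.160000, 1.415000]
Iteration 2:
  c_2 = (-0.160000 + 1.415000)/2 = 0.627500
  f(c_2) = f(0.627500) = 2.587107
  f(a) × f(c) < 0, new interval: [-0.160000, 0.627500]
Iteration 3:
  c_3 = (-0.160000 + 0.627500)/2 = 0.233750
  f(c_3) = f(0.233750) = -1.366172
  f(a) × f(c) ≥ 0, new interval: [0.233750, 0.627500]
Iteration 4:
  c_4 = (0.233750 + 0.627500)/2 = 0.430625
  f(c_4) = f(0.430625) = 0.405356
  f(a) × f(c) < 0, new interval: [0.233750, 0.430625]

After 4 iteration(s), the approximation is c_4 = 0.430625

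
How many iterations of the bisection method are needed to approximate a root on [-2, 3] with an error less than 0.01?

We need (b-a)/2^n ≤ 0.01
(3 - (-2))/2^n ≤ 0.01
5/2^n ≤ 0.01
2^n ≥ 500
n ≥ log₂(500) = 8.97
n ≥ 9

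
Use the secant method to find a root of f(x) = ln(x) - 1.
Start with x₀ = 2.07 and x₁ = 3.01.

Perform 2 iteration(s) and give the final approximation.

f(x) = ln(x) - 1
x₀ = 2.07, x₁ = 3.01

Secant formula: x_{n+1} = x_n - f(x_n)(x_n - x_{n-1})/(f(x_n) - f(x_{n-1}))

Iteration 1:
  f(2.070000) = -0.272451
  f(3.010000) = 0.101940
  x_2 = 3.010000 - 0.101940×(3.010000 - 2.070000)/(0.101940 - (-0.272451))
       = 2.754055
Iteration 2:
  f(3.010000) = 0.101940
  f(2.754055) = 0.013074
  x_3 = 2.754055 - 0.013074×(2.754055 - 3.010000)/(0.013074 - 0.101940)
       = 2.716399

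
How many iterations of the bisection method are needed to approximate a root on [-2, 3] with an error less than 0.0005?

We need (b-a)/2^n ≤ 0.0005
(3 - (-2))/2^n ≤ 0.0005
5/2^n ≤ 0.0005
2^n ≥ 10000
n ≥ log₂(10000) = 13.29
n ≥ 14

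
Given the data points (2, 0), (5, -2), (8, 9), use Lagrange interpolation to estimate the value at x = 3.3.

Lagrange interpolation formula:
P(x) = Σ yᵢ × Lᵢ(x)
where Lᵢ(x) = Π_{j≠i} (x - xⱼ)/(xᵢ - xⱼ)

L_0(3.3) = (3.3 - 5)/(2 - 5) × (3.3 - 8)/(2 - 8) = 0.443889
L_1(3.3) = (3.3 - 2)/(5 - 2) × (3.3 - 8)/(5 - 8) = 0.678889
L_2(3.3) = (3.3 - 2)/(8 - 2) × (3.3 - 5)/(8 - 5) = -0.122778

P(3.3) = 0×L_0(3.3) + (-2)×L_1(3.3) + 9×L_2(3.3)
P(3.3) = -2.462778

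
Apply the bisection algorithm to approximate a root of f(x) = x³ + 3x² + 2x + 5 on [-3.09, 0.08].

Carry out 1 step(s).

f(x) = x³ + 3x² + 2x + 5
Initial interval: [-3.09, 0.08]

Iteration 1:
  c_1 = (-3.090000 + 0.080000)/2 = -1.505000
  f(c_1) = f(-1.505000) = 5.376212
  f(a) × f(c) < 0, new interval: [-3.090000, -1.505000]

After 1 iteration(s), the approximation is c_1 = -1.505000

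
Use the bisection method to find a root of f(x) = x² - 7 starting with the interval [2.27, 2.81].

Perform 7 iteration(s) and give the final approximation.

f(x) = x² - 7
Initial interval: [2.27, 2.81]

Iteration 1:
  c_1 = (2.270000 + 2.810000)/2 = 2.540000
  f(c_1) = f(2.540000) = -0.548400
  f(a) × f(c) ≥ 0, new interval: [2.540000, 2.810000]
Iteration 2:
  c_2 = (2.540000 + 2.810000)/2 = 2.675000
  f(c_2) = f(2.675000) = 0.155625
  f(a) × f(c) < 0, new interval: [2.540000, 2.675000]
Iteration 3:
  c_3 = (2.540000 + 2.675000)/2 = 2.607500
  f(c_3) = f(2.607500) = -0.200944
  f(a) × f(c) ≥ 0, new interval: [2.607500, 2.675000]
Iteration 4:
  c_4 = (2.607500 + 2.675000)/2 = 2.641250
  f(c_4) = f(2.641250) = -0.023798
  f(a) × f(c) ≥ 0, new interval: [2.641250, 2.675000]
Iteration 5:
  c_5 = (2.641250 + 2.675000)/2 = 2.658125
  f(c_5) = f(2.658125) = 0.065629
  f(a) × f(c) < 0, new interval: [2.641250, 2.658125]
Iteration 6:
  c_6 = (2.641250 + 2.658125)/2 = 2.649687
  f(c_6) = f(2.649687) = 0.020844
  f(a) × f(c) < 0, new interval: [2.641250, 2.649687]
Iteration 7:
  c_7 = (2.641250 + 2.649687)/2 = 2.645469
  f(c_7) = f(2.645469) = -0.001495
  f(a) × f(c) ≥ 0, new interval: [2.645469, 2.649687]

After 7 iteration(s), the approximation is c_7 = 2.645469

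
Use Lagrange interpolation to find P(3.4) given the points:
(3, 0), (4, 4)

Lagrange interpolation formula:
P(x) = Σ yᵢ × Lᵢ(x)
where Lᵢ(x) = Π_{j≠i} (x - xⱼ)/(xᵢ - xⱼ)

L_0(3.4) = (3.4 - 4)/(3 - 4) = 0.600000
L_1(3.4) = (3.4 - 3)/(4 - 3) = 0.400000

P(3.4) = 0×L_0(3.4) + 4×L_1(3.4)
P(3.4) = 1.600000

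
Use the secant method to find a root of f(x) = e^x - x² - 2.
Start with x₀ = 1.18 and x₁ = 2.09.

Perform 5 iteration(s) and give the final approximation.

f(x) = e^x - x² - 2
x₀ = 1.18, x₁ = 2.09

Secant formula: x_{n+1} = x_n - f(x_n)(x_n - x_{n-1})/(f(x_n) - f(x_{n-1}))

Iteration 1:
  f(1.180000) = -0.138026
  f(2.090000) = 1.716815
  x_2 = 2.090000 - 1.716815×(2.090000 - 1.180000)/(1.716815 - (-0.138026))
       = 1.247717
Iteration 2:
  f(2.090000) = 1.716815
  f(1.247717) = -0.074415
  x_3 = 1.247717 - (-0.074415)×(1.247717 - 2.090000)/(-0.074415 - 1.716815)
       = 1.282708
Iteration 3:
  f(1.247717) = -0.074415
  f(1.282708) = -0.038947
  x_4 = 1.282708 - (-0.038947)×(1.282708 - 1.247717)/(-0.038947 - (-0.074415))
       = 1.321133
Iteration 4:
  f(1.282708) = -0.038947
  f(1.321133) = 0.002272
  x_5 = 1.321133 - 0.002272×(1.321133 - 1.282708)/(0.002272 - (-0.038947))
       = 1.319014
Iteration 5:
  f(1.321133) = 0.002272
  f(1.319014) = -0.000065
  x_6 = 1.319014 - (-0.000065)×(1.319014 - 1.321133)/(-0.000065 - 0.002272)
       = 1.319074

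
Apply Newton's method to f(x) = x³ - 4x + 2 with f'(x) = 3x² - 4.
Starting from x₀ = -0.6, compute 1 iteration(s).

f(x) = x³ - 4x + 2
f'(x) = 3x² - 4
x₀ = -0.6

Newton-Raphson formula: x_{n+1} = x_n - f(x_n)/f'(x_n)

Iteration 1:
  f(-0.600000) = 4.184000
  f'(-0.600000) = -2.920000
  x_1 = -0.600000 - 4.184000/(-2.920000) = 0.832877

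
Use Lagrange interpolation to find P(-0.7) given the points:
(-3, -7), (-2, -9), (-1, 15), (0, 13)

Lagrange interpolation formula:
P(x) = Σ yᵢ × Lᵢ(x)
where Lᵢ(x) = Π_{j≠i} (x - xⱼ)/(xᵢ - xⱼ)

L_0(-0.7) = (-0.7 - (-2))/(-3 - (-2)) × (-0.7 - (-1))/(-3 - (-1)) × (-0.7 - 0)/(-3 - 0) = 0.045500
L_1(-0.7) = (-0.7 - (-3))/(-2 - (-3)) × (-0.7 - (-1))/(-2 - (-1)) × (-0.7 - 0)/(-2 - 0) = -0.241500
L_2(-0.7) = (-0.7 - (-3))/(-1 - (-3)) × (-0.7 - (-2))/(-1 - (-2)) × (-0.7 - 0)/(-1 - 0) = 1.046500
L_3(-0.7) = (-0.7 - (-3))/(0 - (-3)) × (-0.7 - (-2))/(0 - (-2)) × (-0.7 - (-1))/(0 - (-1)) = 0.149500

P(-0.7) = (-7)×L_0(-0.7) + (-9)×L_1(-0.7) + 15×L_2(-0.7) + 13×L_3(-0.7)
P(-0.7) = 19.496000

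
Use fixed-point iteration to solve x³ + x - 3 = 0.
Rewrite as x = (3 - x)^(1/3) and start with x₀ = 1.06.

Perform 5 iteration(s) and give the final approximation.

Equation: x³ + x - 3 = 0
Fixed-point form: x = (3 - x)^(1/3)
x₀ = 1.06

x_1 = g(1.060000) = 1.247194
x_2 = g(1.247194) = 1.205715
x_3 = g(1.205715) = 1.215152
x_4 = g(1.215152) = 1.213018
x_5 = g(1.213018) = 1.213501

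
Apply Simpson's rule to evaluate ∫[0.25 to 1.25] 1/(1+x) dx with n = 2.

f(x) = 1/(1+x)
a = 0.25, b = 1.25, n = 2
h = (b - a)/n = 0.500000

Simpson's rule: (h/3)[f(x₀) + 4f(x₁) + 2f(x₂) + ... + f(xₙ)]

x_0 = 0.2500, f(x_0) = 0.800000, coefficient = 1
x_1 = 0.7500, f(x_1) = 0.571429, coefficient = 4
x_2 = 1.2500, f(x_2) = 0.444444, coefficient = 1

I ≈ (0.500000/3) × 3.530159 = 0.588360
Exact value: 0.587787
Error: 0.000573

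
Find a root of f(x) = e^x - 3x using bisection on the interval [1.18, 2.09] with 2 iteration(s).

f(x) = e^x - 3x
Initial interval: [1.18, 2.09]

Iteration 1:
  c_1 = (1.180000 + 2.090000)/2 = 1.635000
  f(c_1) = f(1.635000) = 0.224458
  f(a) × f(c) < 0, new interval: [1.180000, 1.635000]
Iteration 2:
  c_2 = (1.180000 + 1.635000)/2 = 1.407500
  f(c_2) = f(1.407500) = -0.136772
  f(a) × f(c) ≥ 0, new interval: [1.407500, 1.635000]

After 2 iteration(s), the approximation is c_2 = 1.407500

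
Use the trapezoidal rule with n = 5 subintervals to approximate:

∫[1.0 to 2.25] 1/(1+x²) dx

f(x) = 1/(1+x²)
a = 1.0, b = 2.25, n = 5
h = (b - a)/n = 0.250000

Trapezoidal rule: (h/2)[f(x₀) + 2f(x₁) + 2f(x₂) + ... + f(xₙ)]

x_0 = 1.0000, f(x_0) = 0.500000, coefficient = 1
x_1 = 1.2500, f(x_1) = 0.390244, coefficient = 2
x_2 = 1.5000, f(x_2) = 0.307692, coefficient = 2
x_3 = 1.7500, f(x_3) = 0.246154, coefficient = 2
x_4 = 2.0000, f(x_4) = 0.200000, coefficient = 2
x_5 = 2.2500, f(x_5) = 0.164948, coefficient = 1

I ≈ (0.250000/2) × 2.953129 = 0.369141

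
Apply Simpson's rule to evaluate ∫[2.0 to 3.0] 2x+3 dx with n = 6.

f(x) = 2x+3
a = 2.0, b = 3.0, n = 6
h = (b - a)/n = 0.166667

Simpson's rule: (h/3)[f(x₀) + 4f(x₁) + 2f(x₂) + ... + f(xₙ)]

x_0 = 2.0000, f(x_0) = 7.000000, coefficient = 1
x_1 = 2.1667, f(x_1) = 7.333333, coefficient = 4
x_2 = 2.3333, f(x_2) = 7.666667, coefficient = 2
x_3 = 2.5000, f(x_3) = 8.000000, coefficient = 4
x_4 = 2.6667, f(x_4) = 8.333333, coefficient = 2
x_5 = 2.8333, f(x_5) = 8.666667, coefficient = 4
x_6 = 3.0000, f(x_6) = 9.000000, coefficient = 1

I ≈ (0.166667/3) × 144.000000 = 8.000000
Exact value: 8.000000
Error: 0.000000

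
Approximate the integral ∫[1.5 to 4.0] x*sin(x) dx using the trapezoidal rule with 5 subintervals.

f(x) = x*sin(x)
a = 1.5, b = 4.0, n = 5
h = (b - a)/n = 0.500000

Trapezoidal rule: (h/2)[f(x₀) + 2f(x₁) + 2f(x₂) + ... + f(xₙ)]

x_0 = 1.5000, f(x_0) = 1.496242, coefficient = 1
x_1 = 2.0000, f(x_1) = 1.818595, coefficient = 2
x_2 = 2.5000, f(x_2) = 1.496180, coefficient = 2
x_3 = 3.0000, f(x_3) = 0.423360, coefficient = 2
x_4 = 3.5000, f(x_4) = -1.227741, coefficient = 2
x_5 = 4.0000, f(x_5) = -3.027210, coefficient = 1

I ≈ (0.500000/2) × 3.489820 = 0.872455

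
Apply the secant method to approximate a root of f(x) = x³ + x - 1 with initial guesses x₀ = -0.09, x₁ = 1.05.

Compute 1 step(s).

f(x) = x³ + x - 1
x₀ = -0.09, x₁ = 1.05

Secant formula: x_{n+1} = x_n - f(x_n)(x_n - x_{n-1})/(f(x_n) - f(x_{n-1}))

Iteration 1:
  f(-0.090000) = -1.090729
  f(1.050000) = 1.207625
  x_2 = 1.050000 - 1.207625×(1.050000 - (-0.090000))/(1.207625 - (-1.090729))
       = 0.451009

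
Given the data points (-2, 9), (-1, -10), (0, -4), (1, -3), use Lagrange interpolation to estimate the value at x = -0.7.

Lagrange interpolation formula:
P(x) = Σ yᵢ × Lᵢ(x)
where Lᵢ(x) = Π_{j≠i} (x - xⱼ)/(xᵢ - xⱼ)

L_0(-0.7) = (-0.7 - (-1))/(-2 - (-1)) × (-0.7 - 0)/(-2 - 0) × (-0.7 - 1)/(-2 - 1) = -0.059500
L_1(-0.7) = (-0.7 - (-2))/(-1 - (-2)) × (-0.7 - 0)/(-1 - 0) × (-0.7 - 1)/(-1 - 1) = 0.773500
L_2(-0.7) = (-0.7 - (-2))/(0 - (-2)) × (-0.7 - (-1))/(0 - (-1)) × (-0.7 - 1)/(0 - 1) = 0.331500
L_3(-0.7) = (-0.7 - (-2))/(1 - (-2)) × (-0.7 - (-1))/(1 - (-1)) × (-0.7 - 0)/(1 - 0) = -0.045500

P(-0.7) = 9×L_0(-0.7) + (-10)×L_1(-0.7) + (-4)×L_2(-0.7) + (-3)×L_3(-0.7)
P(-0.7) = -9.460000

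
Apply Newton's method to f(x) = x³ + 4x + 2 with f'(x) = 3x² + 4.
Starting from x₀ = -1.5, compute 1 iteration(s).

f(x) = x³ + 4x + 2
f'(x) = 3x² + 4
x₀ = -1.5

Newton-Raphson formula: x_{n+1} = x_n - f(x_n)/f'(x_n)

Iteration 1:
  f(-1.500000) = -7.375000
  f'(-1.500000) = 10.750000
  x_1 = -1.500000 - (-7.375000)/10.750000 = -0.813953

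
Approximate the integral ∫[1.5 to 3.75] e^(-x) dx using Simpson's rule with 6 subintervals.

f(x) = e^(-x)
a = 1.5, b = 3.75, n = 6
h = (b - a)/n = 0.375000

Simpson's rule: (h/3)[f(x₀) + 4f(x₁) + 2f(x₂) + ... + f(xₙ)]

x_0 = 1.5000, f(x_0) = 0.223130, coefficient = 1
x_1 = 1.8750, f(x_1) = 0.153355, coefficient = 4
x_2 = 2.2500, f(x_2) = 0.105399, coefficient = 2
x_3 = 2.6250, f(x_3) = 0.072440, coefficient = 4
x_4 = 3.0000, f(x_4) = 0.049787, coefficient = 2
x_5 = 3.3750, f(x_5) = 0.034218, coefficient = 4
x_6 = 3.7500, f(x_6) = 0.023518, coefficient = 1

I ≈ (0.375000/3) × 1.597072 = 0.199634
Exact value: 0.199612
Error: 0.000022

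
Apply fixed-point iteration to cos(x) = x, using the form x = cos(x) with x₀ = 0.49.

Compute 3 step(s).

Equation: cos(x) = x
Fixed-point form: x = cos(x)
x₀ = 0.49

x_1 = g(0.490000) = 0.882333
x_2 = g(0.882333) = 0.635351
x_3 = g(0.635351) = 0.804863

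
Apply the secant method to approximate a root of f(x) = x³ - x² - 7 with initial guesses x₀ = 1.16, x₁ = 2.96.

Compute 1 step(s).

f(x) = x³ - x² - 7
x₀ = 1.16, x₁ = 2.96

Secant formula: x_{n+1} = x_n - f(x_n)(x_n - x_{n-1})/(f(x_n) - f(x_{n-1}))

Iteration 1:
  f(1.160000) = -6.784704
  f(2.960000) = 10.172736
  x_2 = 2.960000 - 10.172736×(2.960000 - 1.160000)/(10.172736 - (-6.784704))
       = 1.880183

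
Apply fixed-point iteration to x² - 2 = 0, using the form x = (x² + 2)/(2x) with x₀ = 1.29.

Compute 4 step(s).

Equation: x² - 2 = 0
Fixed-point form: x = (x² + 2)/(2x)
x₀ = 1.29

x_1 = g(1.290000) = 1.420194
x_2 = g(1.420194) = 1.414226
x_3 = g(1.414226) = 1.414214
x_4 = g(1.414214) = 1.414214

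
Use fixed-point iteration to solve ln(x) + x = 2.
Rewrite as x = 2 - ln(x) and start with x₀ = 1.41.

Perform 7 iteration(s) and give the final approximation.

Equation: ln(x) + x = 2
Fixed-point form: x = 2 - ln(x)
x₀ = 1.41

x_1 = g(1.410000) = 1.656410
x_2 = g(1.656410) = 1.495347
x_3 = g(1.495347) = 1.597642
x_4 = g(1.597642) = 1.531471
x_5 = g(1.531471) = 1.573771
x_6 = g(1.573771) = 1.546525
x_7 = g(1.546525) = 1.563989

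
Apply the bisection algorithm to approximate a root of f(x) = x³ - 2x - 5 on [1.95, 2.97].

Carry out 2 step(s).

f(x) = x³ - 2x - 5
Initial interval: [1.95, 2.97]

Iteration 1:
  c_1 = (1.950000 + 2.970000)/2 = 2.460000
  f(c_1) = f(2.460000) = 4.966936
  f(a) × f(c) < 0, new interval: [1.950000, 2.460000]
Iteration 2:
  c_2 = (1.950000 + 2.460000)/2 = 2.205000
  f(c_2) = f(2.205000) = 1.310765
  f(a) × f(c) < 0, new interval: [1.950000, 2.205000]

After 2 iteration(s), the approximation is c_2 = 2.205000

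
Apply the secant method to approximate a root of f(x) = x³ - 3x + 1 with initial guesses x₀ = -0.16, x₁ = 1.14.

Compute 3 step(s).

f(x) = x³ - 3x + 1
x₀ = -0.16, x₁ = 1.14

Secant formula: x_{n+1} = x_n - f(x_n)(x_n - x_{n-1})/(f(x_n) - f(x_{n-1}))

Iteration 1:
  f(-0.160000) = 1.475904
  f(1.140000) = -0.938456
  x_2 = 1.140000 - (-0.938456)×(1.140000 - (-0.160000))/(-0.938456 - 1.475904)
       = 0.634693
Iteration 2:
  f(1.140000) = -0.938456
  f(0.634693) = -0.648402
  x_3 = 0.634693 - (-0.648402)×(0.634693 - 1.140000)/(-0.648402 - (-0.938456))
       = -0.494899
Iteration 3:
  f(0.634693) = -0.648402
  f(-0.494899) = 2.363484
  x_4 = -0.494899 - 2.363484×(-0.494899 - 0.634693)/(2.363484 - (-0.648402))
       = 0.391513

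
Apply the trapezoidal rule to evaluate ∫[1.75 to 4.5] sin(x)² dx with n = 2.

f(x) = sin(x)²
a = 1.75, b = 4.5, n = 2
h = (b - a)/n = 1.375000

Trapezoidal rule: (h/2)[f(x₀) + 2f(x₁) + 2f(x₂) + ... + f(xₙ)]

x_0 = 1.7500, f(x_0) = 0.968228, coefficient = 1
x_1 = 3.1250, f(x_1) = 0.000275, coefficient = 2
x_2 = 4.5000, f(x_2) = 0.955565, coefficient = 1

I ≈ (1.375000/2) × 1.924344 = 1.322987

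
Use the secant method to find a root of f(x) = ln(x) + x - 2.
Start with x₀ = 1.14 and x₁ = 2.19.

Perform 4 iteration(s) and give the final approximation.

f(x) = ln(x) + x - 2
x₀ = 1.14, x₁ = 2.19

Secant formula: x_{n+1} = x_n - f(x_n)(x_n - x_{n-1})/(f(x_n) - f(x_{n-1}))

Iteration 1:
  f(1.140000) = -0.728972
  f(2.190000) = 0.973902
  x_2 = 2.190000 - 0.973902×(2.190000 - 1.140000)/(0.973902 - (-0.728972))
       = 1.589488
Iteration 2:
  f(2.190000) = 0.973902
  f(1.589488) = 0.052899
  x_3 = 1.589488 - 0.052899×(1.589488 - 2.190000)/(0.052899 - 0.973902)
       = 1.554996
Iteration 3:
  f(1.589488) = 0.052899
  f(1.554996) = -0.003531
  x_4 = 1.554996 - (-0.003531)×(1.554996 - 1.589488)/(-0.003531 - 0.052899)
       = 1.557154
Iteration 4:
  f(1.554996) = -0.003531
  f(1.557154) = 0.000014
  x_5 = 1.557154 - 0.000014×(1.557154 - 1.554996)/(0.000014 - (-0.003531))
       = 1.557146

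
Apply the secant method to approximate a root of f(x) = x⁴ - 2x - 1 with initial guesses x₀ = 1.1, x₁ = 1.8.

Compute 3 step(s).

f(x) = x⁴ - 2x - 1
x₀ = 1.1, x₁ = 1.8

Secant formula: x_{n+1} = x_n - f(x_n)(x_n - x_{n-1})/(f(x_n) - f(x_{n-1}))

Iteration 1:
  f(1.100000) = -1.735900
  f(1.800000) = 5.897600
  x_2 = 1.800000 - 5.897600×(1.800000 - 1.100000)/(5.897600 - (-1.735900))
       = 1.259184
Iteration 2:
  f(1.800000) = 5.897600
  f(1.259184) = -1.004418
  x_3 = 1.259184 - (-1.004418)×(1.259184 - 1.800000)/(-1.004418 - 5.897600)
       = 1.337886
Iteration 3:
  f(1.259184) = -1.004418
  f(1.337886) = -0.471889
  x_4 = 1.337886 - (-0.471889)×(1.337886 - 1.259184)/(-0.471889 - (-1.004418))
       = 1.407627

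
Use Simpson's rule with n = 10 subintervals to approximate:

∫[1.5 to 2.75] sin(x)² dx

f(x) = sin(x)²
a = 1.5, b = 2.75, n = 10
h = (b - a)/n = 0.125000

Simpson's rule: (h/3)[f(x₀) + 4f(x₁) + 2f(x₂) + ... + f(xₙ)]

x_0 = 1.5000, f(x_0) = 0.994996, coefficient = 1
x_1 = 1.6250, f(x_1) = 0.997065, coefficient = 4
x_2 = 1.7500, f(x_2) = 0.968228, coefficient = 2
x_3 = 1.8750, f(x_3) = 0.910280, coefficient = 4
x_4 = 2.0000, f(x_4) = 0.826822, coefficient = 2
x_5 = 2.1250, f(x_5) = 0.723044, coefficient = 4
x_6 = 2.2500, f(x_6) = 0.605398, coefficient = 2
x_7 = 2.3750, f(x_7) = 0.481199, coefficient = 4
x_8 = 2.5000, f(x_8) = 0.358169, coefficient = 2
x_9 = 2.6250, f(x_9) = 0.243957, coefficient = 4
x_10 = 2.7500, f(x_10) = 0.145665, coefficient = 1

I ≈ (0.125000/3) × 20.080073 = 0.836670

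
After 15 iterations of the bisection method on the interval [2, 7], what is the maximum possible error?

Bisection error bound: |error| ≤ (b-a)/2^n
|error| ≤ (7 - 2)/2^15 = 5/2^15
|error| ≤ 0.0001525879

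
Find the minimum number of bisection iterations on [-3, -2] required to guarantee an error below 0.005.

We need (b-a)/2^n ≤ 0.005
(-2 - (-3))/2^n ≤ 0.005
1/2^n ≤ 0.005
2^n ≥ 200
n ≥ log₂(200) = 7.64
n ≥ 8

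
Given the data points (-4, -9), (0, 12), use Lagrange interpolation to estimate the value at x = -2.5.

Lagrange interpolation formula:
P(x) = Σ yᵢ × Lᵢ(x)
where Lᵢ(x) = Π_{j≠i} (x - xⱼ)/(xᵢ - xⱼ)

L_0(-2.5) = (-2.5 - 0)/(-4 - 0) = 0.625000
L_1(-2.5) = (-2.5 - (-4))/(0 - (-4)) = 0.375000

P(-2.5) = (-9)×L_0(-2.5) + 12×L_1(-2.5)
P(-2.5) = -1.125000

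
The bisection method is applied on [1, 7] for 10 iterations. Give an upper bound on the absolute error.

Bisection error bound: |error| ≤ (b-a)/2^n
|error| ≤ (7 - 1)/2^10 = 6/2^10
|error| ≤ 0.0058593750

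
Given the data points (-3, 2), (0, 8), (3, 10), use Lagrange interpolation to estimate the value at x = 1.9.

Lagrange interpolation formula:
P(x) = Σ yᵢ × Lᵢ(x)
where Lᵢ(x) = Π_{j≠i} (x - xⱼ)/(xᵢ - xⱼ)

L_0(1.9) = (1.9 - 0)/(-3 - 0) × (1.9 - 3)/(-3 - 3) = -0.116111
L_1(1.9) = (1.9 - (-3))/(0 - (-3)) × (1.9 - 3)/(0 - 3) = 0.598889
L_2(1.9) = (1.9 - (-3))/(3 - (-3)) × (1.9 - 0)/(3 - 0) = 0.517222

P(1.9) = 2×L_0(1.9) + 8×L_1(1.9) + 10×L_2(1.9)
P(1.9) = 9.731111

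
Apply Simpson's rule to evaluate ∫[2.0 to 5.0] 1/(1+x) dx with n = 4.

f(x) = 1/(1+x)
a = 2.0, b = 5.0, n = 4
h = (b - a)/n = 0.750000

Simpson's rule: (h/3)[f(x₀) + 4f(x₁) + 2f(x₂) + ... + f(xₙ)]

x_0 = 2.0000, f(x_0) = 0.333333, coefficient = 1
x_1 = 2.7500, f(x_1) = 0.266667, coefficient = 4
x_2 = 3.5000, f(x_2) = 0.222222, coefficient = 2
x_3 = 4.2500, f(x_3) = 0.190476, coefficient = 4
x_4 = 5.0000, f(x_4) = 0.166667, coefficient = 1

I ≈ (0.750000/3) × 2.773016 = 0.693254
Exact value: 0.693147
Error: 0.000107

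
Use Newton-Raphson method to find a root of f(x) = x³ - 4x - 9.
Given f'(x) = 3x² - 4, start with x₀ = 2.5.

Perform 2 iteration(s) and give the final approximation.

f(x) = x³ - 4x - 9
f'(x) = 3x² - 4
x₀ = 2.5

Newton-Raphson formula: x_{n+1} = x_n - f(x_n)/f'(x_n)

Iteration 1:
  f(2.500000) = -3.375000
  f'(2.500000) = 14.750000
  x_1 = 2.500000 - (-3.375000)/14.750000 = 2.728814
Iteration 2:
  f(2.728814) = 0.404647
  f'(2.728814) = 18.339270
  x_2 = 2.728814 - 0.404647/18.339270 = 2.706749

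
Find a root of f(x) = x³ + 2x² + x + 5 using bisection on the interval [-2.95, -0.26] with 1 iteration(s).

f(x) = x³ + 2x² + x + 5
Initial interval: [-2.95, -0.26]

Iteration 1:
  c_1 = (-2.950000 + (-0.260000))/2 = -1.605000
  f(c_1) = f(-1.605000) = 4.412530
  f(a) × f(c) < 0, new interval: [-2.950000, -1.605000]

After 1 iteration(s), the approximation is c_1 = -1.605000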